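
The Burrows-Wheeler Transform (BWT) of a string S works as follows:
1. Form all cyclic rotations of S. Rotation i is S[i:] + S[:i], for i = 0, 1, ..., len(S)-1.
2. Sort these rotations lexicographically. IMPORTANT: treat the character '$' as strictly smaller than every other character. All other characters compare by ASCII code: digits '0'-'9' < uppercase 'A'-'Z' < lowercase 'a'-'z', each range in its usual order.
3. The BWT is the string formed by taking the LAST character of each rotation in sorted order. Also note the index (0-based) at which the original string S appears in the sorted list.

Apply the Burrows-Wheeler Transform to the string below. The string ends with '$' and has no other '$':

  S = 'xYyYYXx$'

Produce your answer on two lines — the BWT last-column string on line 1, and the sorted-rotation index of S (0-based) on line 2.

Answer: xYYyxX$Y
6

Derivation:
All 8 rotations (rotation i = S[i:]+S[:i]):
  rot[0] = xYyYYXx$
  rot[1] = YyYYXx$x
  rot[2] = yYYXx$xY
  rot[3] = YYXx$xYy
  rot[4] = YXx$xYyY
  rot[5] = Xx$xYyYY
  rot[6] = x$xYyYYX
  rot[7] = $xYyYYXx
Sorted (with $ < everything):
  sorted[0] = $xYyYYXx  (last char: 'x')
  sorted[1] = Xx$xYyYY  (last char: 'Y')
  sorted[2] = YXx$xYyY  (last char: 'Y')
  sorted[3] = YYXx$xYy  (last char: 'y')
  sorted[4] = YyYYXx$x  (last char: 'x')
  sorted[5] = x$xYyYYX  (last char: 'X')
  sorted[6] = xYyYYXx$  (last char: '$')
  sorted[7] = yYYXx$xY  (last char: 'Y')
Last column: xYYyxX$Y
Original string S is at sorted index 6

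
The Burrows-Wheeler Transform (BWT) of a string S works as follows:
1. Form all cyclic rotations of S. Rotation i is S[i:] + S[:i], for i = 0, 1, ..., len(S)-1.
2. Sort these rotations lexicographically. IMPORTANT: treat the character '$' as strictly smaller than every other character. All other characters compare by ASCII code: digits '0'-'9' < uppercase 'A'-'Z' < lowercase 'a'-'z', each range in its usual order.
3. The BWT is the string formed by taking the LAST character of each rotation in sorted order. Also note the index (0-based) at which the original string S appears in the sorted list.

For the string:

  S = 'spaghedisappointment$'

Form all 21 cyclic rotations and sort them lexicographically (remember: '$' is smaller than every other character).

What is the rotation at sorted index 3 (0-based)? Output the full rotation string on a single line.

All 21 rotations (rotation i = S[i:]+S[:i]):
  rot[0] = spaghedisappointment$
  rot[1] = paghedisappointment$s
  rot[2] = aghedisappointment$sp
  rot[3] = ghedisappointment$spa
  rot[4] = hedisappointment$spag
  rot[5] = edisappointment$spagh
  rot[6] = disappointment$spaghe
  rot[7] = isappointment$spaghed
  rot[8] = sappointment$spaghedi
  rot[9] = appointment$spaghedis
  rot[10] = ppointment$spaghedisa
  rot[11] = pointment$spaghedisap
  rot[12] = ointment$spaghedisapp
  rot[13] = intment$spaghedisappo
  rot[14] = ntment$spaghedisappoi
  rot[15] = tment$spaghedisappoin
  rot[16] = ment$spaghedisappoint
  rot[17] = ent$spaghedisappointm
  rot[18] = nt$spaghedisappointme
  rot[19] = t$spaghedisappointmen
  rot[20] = $spaghedisappointment
Sorted (with $ < everything):
  sorted[0] = $spaghedisappointment
  sorted[1] = aghedisappointment$sp
  sorted[2] = appointment$spaghedis
  sorted[3] = disappointment$spaghe
  sorted[4] = edisappointment$spagh
  sorted[5] = ent$spaghedisappointm
  sorted[6] = ghedisappointment$spa
  sorted[7] = hedisappointment$spag
  sorted[8] = intment$spaghedisappo
  sorted[9] = isappointment$spaghed
  sorted[10] = ment$spaghedisappoint
  sorted[11] = nt$spaghedisappointme
  sorted[12] = ntment$spaghedisappoi
  sorted[13] = ointment$spaghedisapp
  sorted[14] = paghedisappointment$s
  sorted[15] = pointment$spaghedisap
  sorted[16] = ppointment$spaghedisa
  sorted[17] = sappointment$spaghedi
  sorted[18] = spaghedisappointment$
  sorted[19] = t$spaghedisappointmen
  sorted[20] = tment$spaghedisappoin
sorted[3] = disappointment$spaghe

Answer: disappointment$spaghe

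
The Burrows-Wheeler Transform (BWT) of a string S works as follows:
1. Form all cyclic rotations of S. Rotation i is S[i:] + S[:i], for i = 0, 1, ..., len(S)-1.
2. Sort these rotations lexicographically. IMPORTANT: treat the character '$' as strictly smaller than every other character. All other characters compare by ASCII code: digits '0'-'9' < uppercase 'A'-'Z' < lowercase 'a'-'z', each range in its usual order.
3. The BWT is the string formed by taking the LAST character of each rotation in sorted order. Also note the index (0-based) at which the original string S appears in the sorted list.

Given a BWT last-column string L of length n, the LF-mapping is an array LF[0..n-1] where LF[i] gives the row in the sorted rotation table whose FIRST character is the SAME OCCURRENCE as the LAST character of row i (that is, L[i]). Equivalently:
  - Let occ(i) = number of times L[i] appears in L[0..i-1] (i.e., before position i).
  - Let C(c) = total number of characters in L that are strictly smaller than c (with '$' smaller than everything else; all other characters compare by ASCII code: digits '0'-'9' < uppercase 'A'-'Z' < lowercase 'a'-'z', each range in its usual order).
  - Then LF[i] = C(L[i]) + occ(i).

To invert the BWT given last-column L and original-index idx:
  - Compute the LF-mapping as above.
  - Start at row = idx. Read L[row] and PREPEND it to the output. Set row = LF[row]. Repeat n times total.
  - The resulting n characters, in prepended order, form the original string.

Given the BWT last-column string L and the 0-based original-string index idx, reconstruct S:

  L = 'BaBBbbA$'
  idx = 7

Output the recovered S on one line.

Answer: baAbBBB$

Derivation:
LF mapping: 2 5 3 4 6 7 1 0
Walk LF starting at row 7, prepending L[row]:
  step 1: row=7, L[7]='$', prepend. Next row=LF[7]=0
  step 2: row=0, L[0]='B', prepend. Next row=LF[0]=2
  step 3: row=2, L[2]='B', prepend. Next row=LF[2]=3
  step 4: row=3, L[3]='B', prepend. Next row=LF[3]=4
  step 5: row=4, L[4]='b', prepend. Next row=LF[4]=6
  step 6: row=6, L[6]='A', prepend. Next row=LF[6]=1
  step 7: row=1, L[1]='a', prepend. Next row=LF[1]=5
  step 8: row=5, L[5]='b', prepend. Next row=LF[5]=7
Reversed output: baAbBBB$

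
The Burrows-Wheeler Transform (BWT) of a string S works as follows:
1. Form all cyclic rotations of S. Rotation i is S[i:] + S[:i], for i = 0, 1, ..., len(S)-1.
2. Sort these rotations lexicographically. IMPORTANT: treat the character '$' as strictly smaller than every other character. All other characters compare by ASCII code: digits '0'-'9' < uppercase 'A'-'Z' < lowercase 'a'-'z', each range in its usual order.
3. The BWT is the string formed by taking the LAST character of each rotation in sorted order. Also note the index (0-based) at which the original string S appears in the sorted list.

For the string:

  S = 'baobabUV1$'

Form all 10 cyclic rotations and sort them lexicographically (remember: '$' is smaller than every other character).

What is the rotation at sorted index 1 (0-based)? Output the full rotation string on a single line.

All 10 rotations (rotation i = S[i:]+S[:i]):
  rot[0] = baobabUV1$
  rot[1] = aobabUV1$b
  rot[2] = obabUV1$ba
  rot[3] = babUV1$bao
  rot[4] = abUV1$baob
  rot[5] = bUV1$baoba
  rot[6] = UV1$baobab
  rot[7] = V1$baobabU
  rot[8] = 1$baobabUV
  rot[9] = $baobabUV1
Sorted (with $ < everything):
  sorted[0] = $baobabUV1
  sorted[1] = 1$baobabUV
  sorted[2] = UV1$baobab
  sorted[3] = V1$baobabU
  sorted[4] = abUV1$baob
  sorted[5] = aobabUV1$b
  sorted[6] = bUV1$baoba
  sorted[7] = babUV1$bao
  sorted[8] = baobabUV1$
  sorted[9] = obabUV1$ba
sorted[1] = 1$baobabUV

Answer: 1$baobabUV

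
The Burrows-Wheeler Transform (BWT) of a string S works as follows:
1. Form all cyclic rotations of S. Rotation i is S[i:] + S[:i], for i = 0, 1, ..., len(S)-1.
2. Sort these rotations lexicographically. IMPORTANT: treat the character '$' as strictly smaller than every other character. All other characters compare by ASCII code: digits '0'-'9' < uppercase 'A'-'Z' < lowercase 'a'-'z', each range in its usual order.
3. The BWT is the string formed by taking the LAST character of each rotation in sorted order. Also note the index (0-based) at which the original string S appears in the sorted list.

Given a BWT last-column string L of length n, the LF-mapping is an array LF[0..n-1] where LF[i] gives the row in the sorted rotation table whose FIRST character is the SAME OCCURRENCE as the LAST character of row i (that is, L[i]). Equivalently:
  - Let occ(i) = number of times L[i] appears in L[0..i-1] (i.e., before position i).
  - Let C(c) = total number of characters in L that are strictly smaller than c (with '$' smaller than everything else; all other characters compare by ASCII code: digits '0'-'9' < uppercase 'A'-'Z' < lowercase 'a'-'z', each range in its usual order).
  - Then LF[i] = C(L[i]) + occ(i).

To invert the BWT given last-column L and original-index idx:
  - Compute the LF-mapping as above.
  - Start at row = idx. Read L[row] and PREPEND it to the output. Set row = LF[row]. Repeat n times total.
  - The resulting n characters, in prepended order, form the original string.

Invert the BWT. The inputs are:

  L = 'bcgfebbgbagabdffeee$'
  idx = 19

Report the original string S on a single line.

LF mapping: 3 8 17 14 10 4 5 18 6 1 19 2 7 9 15 16 11 12 13 0
Walk LF starting at row 19, prepending L[row]:
  step 1: row=19, L[19]='$', prepend. Next row=LF[19]=0
  step 2: row=0, L[0]='b', prepend. Next row=LF[0]=3
  step 3: row=3, L[3]='f', prepend. Next row=LF[3]=14
  step 4: row=14, L[14]='f', prepend. Next row=LF[14]=15
  step 5: row=15, L[15]='f', prepend. Next row=LF[15]=16
  step 6: row=16, L[16]='e', prepend. Next row=LF[16]=11
  step 7: row=11, L[11]='a', prepend. Next row=LF[11]=2
  step 8: row=2, L[2]='g', prepend. Next row=LF[2]=17
  step 9: row=17, L[17]='e', prepend. Next row=LF[17]=12
  step 10: row=12, L[12]='b', prepend. Next row=LF[12]=7
  step 11: row=7, L[7]='g', prepend. Next row=LF[7]=18
  step 12: row=18, L[18]='e', prepend. Next row=LF[18]=13
  step 13: row=13, L[13]='d', prepend. Next row=LF[13]=9
  step 14: row=9, L[9]='a', prepend. Next row=LF[9]=1
  step 15: row=1, L[1]='c', prepend. Next row=LF[1]=8
  step 16: row=8, L[8]='b', prepend. Next row=LF[8]=6
  step 17: row=6, L[6]='b', prepend. Next row=LF[6]=5
  step 18: row=5, L[5]='b', prepend. Next row=LF[5]=4
  step 19: row=4, L[4]='e', prepend. Next row=LF[4]=10
  step 20: row=10, L[10]='g', prepend. Next row=LF[10]=19
Reversed output: gebbbcadegbegaefffb$

Answer: gebbbcadegbegaefffb$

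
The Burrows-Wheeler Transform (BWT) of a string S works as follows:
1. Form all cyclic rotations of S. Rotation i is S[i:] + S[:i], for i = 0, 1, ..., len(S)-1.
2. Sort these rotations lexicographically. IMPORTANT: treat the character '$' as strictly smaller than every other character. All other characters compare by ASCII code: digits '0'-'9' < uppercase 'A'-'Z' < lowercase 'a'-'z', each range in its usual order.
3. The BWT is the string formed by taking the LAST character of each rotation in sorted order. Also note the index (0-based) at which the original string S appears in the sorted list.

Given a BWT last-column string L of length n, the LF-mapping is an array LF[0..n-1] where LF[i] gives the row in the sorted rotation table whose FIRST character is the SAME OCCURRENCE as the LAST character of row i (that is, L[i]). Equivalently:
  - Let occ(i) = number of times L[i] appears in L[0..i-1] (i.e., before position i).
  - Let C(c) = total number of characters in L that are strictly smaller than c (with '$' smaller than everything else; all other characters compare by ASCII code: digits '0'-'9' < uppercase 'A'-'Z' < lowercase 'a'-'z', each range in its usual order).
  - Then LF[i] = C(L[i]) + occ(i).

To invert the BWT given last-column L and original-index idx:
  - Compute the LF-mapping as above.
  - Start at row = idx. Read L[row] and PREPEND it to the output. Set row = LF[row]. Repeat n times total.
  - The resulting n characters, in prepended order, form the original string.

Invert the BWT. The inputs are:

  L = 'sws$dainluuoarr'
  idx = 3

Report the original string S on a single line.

Answer: dinosaurwalrus$

Derivation:
LF mapping: 10 14 11 0 3 1 4 6 5 12 13 7 2 8 9
Walk LF starting at row 3, prepending L[row]:
  step 1: row=3, L[3]='$', prepend. Next row=LF[3]=0
  step 2: row=0, L[0]='s', prepend. Next row=LF[0]=10
  step 3: row=10, L[10]='u', prepend. Next row=LF[10]=13
  step 4: row=13, L[13]='r', prepend. Next row=LF[13]=8
  step 5: row=8, L[8]='l', prepend. Next row=LF[8]=5
  step 6: row=5, L[5]='a', prepend. Next row=LF[5]=1
  step 7: row=1, L[1]='w', prepend. Next row=LF[1]=14
  step 8: row=14, L[14]='r', prepend. Next row=LF[14]=9
  step 9: row=9, L[9]='u', prepend. Next row=LF[9]=12
  step 10: row=12, L[12]='a', prepend. Next row=LF[12]=2
  step 11: row=2, L[2]='s', prepend. Next row=LF[2]=11
  step 12: row=11, L[11]='o', prepend. Next row=LF[11]=7
  step 13: row=7, L[7]='n', prepend. Next row=LF[7]=6
  step 14: row=6, L[6]='i', prepend. Next row=LF[6]=4
  step 15: row=4, L[4]='d', prepend. Next row=LF[4]=3
Reversed output: dinosaurwalrus$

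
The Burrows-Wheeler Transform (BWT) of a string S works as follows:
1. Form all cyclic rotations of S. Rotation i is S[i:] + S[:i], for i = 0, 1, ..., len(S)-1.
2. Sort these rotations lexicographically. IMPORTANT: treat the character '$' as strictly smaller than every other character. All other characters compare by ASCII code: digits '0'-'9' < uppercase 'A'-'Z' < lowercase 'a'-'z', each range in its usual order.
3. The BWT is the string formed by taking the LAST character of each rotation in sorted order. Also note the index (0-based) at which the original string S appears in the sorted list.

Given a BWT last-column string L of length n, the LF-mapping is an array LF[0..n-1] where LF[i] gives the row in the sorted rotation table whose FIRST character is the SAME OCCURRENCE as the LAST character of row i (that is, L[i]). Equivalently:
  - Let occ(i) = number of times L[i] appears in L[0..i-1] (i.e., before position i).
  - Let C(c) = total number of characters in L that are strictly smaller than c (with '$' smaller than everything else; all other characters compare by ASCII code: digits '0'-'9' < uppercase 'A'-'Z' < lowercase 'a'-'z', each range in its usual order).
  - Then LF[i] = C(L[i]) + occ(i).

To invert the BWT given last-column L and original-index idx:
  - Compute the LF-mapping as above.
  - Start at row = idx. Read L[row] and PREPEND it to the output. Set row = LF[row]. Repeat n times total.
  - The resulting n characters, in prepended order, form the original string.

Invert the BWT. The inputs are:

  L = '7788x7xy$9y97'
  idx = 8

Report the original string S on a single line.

Answer: 9y9x7yx87877$

Derivation:
LF mapping: 1 2 5 6 9 3 10 11 0 7 12 8 4
Walk LF starting at row 8, prepending L[row]:
  step 1: row=8, L[8]='$', prepend. Next row=LF[8]=0
  step 2: row=0, L[0]='7', prepend. Next row=LF[0]=1
  step 3: row=1, L[1]='7', prepend. Next row=LF[1]=2
  step 4: row=2, L[2]='8', prepend. Next row=LF[2]=5
  step 5: row=5, L[5]='7', prepend. Next row=LF[5]=3
  step 6: row=3, L[3]='8', prepend. Next row=LF[3]=6
  step 7: row=6, L[6]='x', prepend. Next row=LF[6]=10
  step 8: row=10, L[10]='y', prepend. Next row=LF[10]=12
  step 9: row=12, L[12]='7', prepend. Next row=LF[12]=4
  step 10: row=4, L[4]='x', prepend. Next row=LF[4]=9
  step 11: row=9, L[9]='9', prepend. Next row=LF[9]=7
  step 12: row=7, L[7]='y', prepend. Next row=LF[7]=11
  step 13: row=11, L[11]='9', prepend. Next row=LF[11]=8
Reversed output: 9y9x7yx87877$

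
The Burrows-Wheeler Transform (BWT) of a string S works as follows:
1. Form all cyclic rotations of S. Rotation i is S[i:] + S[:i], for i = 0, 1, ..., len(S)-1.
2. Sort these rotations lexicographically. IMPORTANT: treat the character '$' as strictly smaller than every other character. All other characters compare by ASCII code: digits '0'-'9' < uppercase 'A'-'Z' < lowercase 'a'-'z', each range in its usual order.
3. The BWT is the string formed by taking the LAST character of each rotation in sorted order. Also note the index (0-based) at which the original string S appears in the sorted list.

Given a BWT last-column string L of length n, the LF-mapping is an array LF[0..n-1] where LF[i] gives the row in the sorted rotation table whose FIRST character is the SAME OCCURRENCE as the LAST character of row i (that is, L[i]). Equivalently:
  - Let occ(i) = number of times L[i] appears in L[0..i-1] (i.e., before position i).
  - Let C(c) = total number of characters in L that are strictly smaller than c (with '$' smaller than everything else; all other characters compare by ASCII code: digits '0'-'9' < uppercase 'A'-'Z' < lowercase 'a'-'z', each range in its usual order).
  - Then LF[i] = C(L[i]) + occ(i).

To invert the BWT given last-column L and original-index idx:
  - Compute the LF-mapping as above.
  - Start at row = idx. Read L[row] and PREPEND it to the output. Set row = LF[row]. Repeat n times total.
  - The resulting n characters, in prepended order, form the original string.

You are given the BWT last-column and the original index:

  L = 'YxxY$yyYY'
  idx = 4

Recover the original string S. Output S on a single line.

Answer: YyxYYyxY$

Derivation:
LF mapping: 1 5 6 2 0 7 8 3 4
Walk LF starting at row 4, prepending L[row]:
  step 1: row=4, L[4]='$', prepend. Next row=LF[4]=0
  step 2: row=0, L[0]='Y', prepend. Next row=LF[0]=1
  step 3: row=1, L[1]='x', prepend. Next row=LF[1]=5
  step 4: row=5, L[5]='y', prepend. Next row=LF[5]=7
  step 5: row=7, L[7]='Y', prepend. Next row=LF[7]=3
  step 6: row=3, L[3]='Y', prepend. Next row=LF[3]=2
  step 7: row=2, L[2]='x', prepend. Next row=LF[2]=6
  step 8: row=6, L[6]='y', prepend. Next row=LF[6]=8
  step 9: row=8, L[8]='Y', prepend. Next row=LF[8]=4
Reversed output: YyxYYyxY$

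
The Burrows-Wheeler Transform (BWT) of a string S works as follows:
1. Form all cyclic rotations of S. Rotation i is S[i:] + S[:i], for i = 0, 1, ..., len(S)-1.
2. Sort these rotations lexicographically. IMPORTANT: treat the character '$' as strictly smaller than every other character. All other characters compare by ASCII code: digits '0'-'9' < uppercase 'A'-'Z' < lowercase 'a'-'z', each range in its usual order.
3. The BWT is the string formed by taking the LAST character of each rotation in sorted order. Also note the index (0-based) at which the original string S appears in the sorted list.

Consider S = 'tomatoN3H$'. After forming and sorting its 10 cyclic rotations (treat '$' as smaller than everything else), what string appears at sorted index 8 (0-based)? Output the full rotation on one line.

All 10 rotations (rotation i = S[i:]+S[:i]):
  rot[0] = tomatoN3H$
  rot[1] = omatoN3H$t
  rot[2] = matoN3H$to
  rot[3] = atoN3H$tom
  rot[4] = toN3H$toma
  rot[5] = oN3H$tomat
  rot[6] = N3H$tomato
  rot[7] = 3H$tomatoN
  rot[8] = H$tomatoN3
  rot[9] = $tomatoN3H
Sorted (with $ < everything):
  sorted[0] = $tomatoN3H
  sorted[1] = 3H$tomatoN
  sorted[2] = H$tomatoN3
  sorted[3] = N3H$tomato
  sorted[4] = atoN3H$tom
  sorted[5] = matoN3H$to
  sorted[6] = oN3H$tomat
  sorted[7] = omatoN3H$t
  sorted[8] = toN3H$toma
  sorted[9] = tomatoN3H$
sorted[8] = toN3H$toma

Answer: toN3H$toma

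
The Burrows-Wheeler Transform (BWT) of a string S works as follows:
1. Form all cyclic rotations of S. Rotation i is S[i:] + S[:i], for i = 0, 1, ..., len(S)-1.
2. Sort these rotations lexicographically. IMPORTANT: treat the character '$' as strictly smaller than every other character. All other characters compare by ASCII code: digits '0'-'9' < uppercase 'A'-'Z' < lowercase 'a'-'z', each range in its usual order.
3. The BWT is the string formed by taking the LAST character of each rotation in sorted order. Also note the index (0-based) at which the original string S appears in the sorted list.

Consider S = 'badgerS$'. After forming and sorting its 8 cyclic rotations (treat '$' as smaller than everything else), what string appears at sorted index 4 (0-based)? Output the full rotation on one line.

Answer: dgerS$ba

Derivation:
All 8 rotations (rotation i = S[i:]+S[:i]):
  rot[0] = badgerS$
  rot[1] = adgerS$b
  rot[2] = dgerS$ba
  rot[3] = gerS$bad
  rot[4] = erS$badg
  rot[5] = rS$badge
  rot[6] = S$badger
  rot[7] = $badgerS
Sorted (with $ < everything):
  sorted[0] = $badgerS
  sorted[1] = S$badger
  sorted[2] = adgerS$b
  sorted[3] = badgerS$
  sorted[4] = dgerS$ba
  sorted[5] = erS$badg
  sorted[6] = gerS$bad
  sorted[7] = rS$badge
sorted[4] = dgerS$ba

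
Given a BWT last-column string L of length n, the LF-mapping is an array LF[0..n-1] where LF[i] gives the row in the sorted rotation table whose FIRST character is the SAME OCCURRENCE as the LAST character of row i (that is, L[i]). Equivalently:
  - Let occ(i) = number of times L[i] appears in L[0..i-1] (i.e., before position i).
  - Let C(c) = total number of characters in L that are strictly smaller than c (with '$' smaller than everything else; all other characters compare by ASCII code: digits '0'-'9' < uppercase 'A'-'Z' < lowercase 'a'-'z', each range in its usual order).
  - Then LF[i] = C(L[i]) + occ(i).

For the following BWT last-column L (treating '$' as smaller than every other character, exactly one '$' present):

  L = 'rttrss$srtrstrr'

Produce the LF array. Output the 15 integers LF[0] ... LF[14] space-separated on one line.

Answer: 1 11 12 2 7 8 0 9 3 13 4 10 14 5 6

Derivation:
Char counts: '$':1, 'r':6, 's':4, 't':4
C (first-col start): C('$')=0, C('r')=1, C('s')=7, C('t')=11
L[0]='r': occ=0, LF[0]=C('r')+0=1+0=1
L[1]='t': occ=0, LF[1]=C('t')+0=11+0=11
L[2]='t': occ=1, LF[2]=C('t')+1=11+1=12
L[3]='r': occ=1, LF[3]=C('r')+1=1+1=2
L[4]='s': occ=0, LF[4]=C('s')+0=7+0=7
L[5]='s': occ=1, LF[5]=C('s')+1=7+1=8
L[6]='$': occ=0, LF[6]=C('$')+0=0+0=0
L[7]='s': occ=2, LF[7]=C('s')+2=7+2=9
L[8]='r': occ=2, LF[8]=C('r')+2=1+2=3
L[9]='t': occ=2, LF[9]=C('t')+2=11+2=13
L[10]='r': occ=3, LF[10]=C('r')+3=1+3=4
L[11]='s': occ=3, LF[11]=C('s')+3=7+3=10
L[12]='t': occ=3, LF[12]=C('t')+3=11+3=14
L[13]='r': occ=4, LF[13]=C('r')+4=1+4=5
L[14]='r': occ=5, LF[14]=C('r')+5=1+5=6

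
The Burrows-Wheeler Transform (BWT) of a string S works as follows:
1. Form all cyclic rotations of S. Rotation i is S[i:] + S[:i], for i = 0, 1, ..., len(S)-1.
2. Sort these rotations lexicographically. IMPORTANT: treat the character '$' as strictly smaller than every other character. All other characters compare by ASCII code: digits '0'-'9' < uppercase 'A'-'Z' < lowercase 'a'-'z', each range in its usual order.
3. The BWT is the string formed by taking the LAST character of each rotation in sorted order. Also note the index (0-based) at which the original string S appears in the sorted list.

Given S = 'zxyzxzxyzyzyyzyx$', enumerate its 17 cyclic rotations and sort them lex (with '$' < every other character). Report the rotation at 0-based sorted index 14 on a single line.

Answer: zyx$zxyzxzxyzyzyy

Derivation:
All 17 rotations (rotation i = S[i:]+S[:i]):
  rot[0] = zxyzxzxyzyzyyzyx$
  rot[1] = xyzxzxyzyzyyzyx$z
  rot[2] = yzxzxyzyzyyzyx$zx
  rot[3] = zxzxyzyzyyzyx$zxy
  rot[4] = xzxyzyzyyzyx$zxyz
  rot[5] = zxyzyzyyzyx$zxyzx
  rot[6] = xyzyzyyzyx$zxyzxz
  rot[7] = yzyzyyzyx$zxyzxzx
  rot[8] = zyzyyzyx$zxyzxzxy
  rot[9] = yzyyzyx$zxyzxzxyz
  rot[10] = zyyzyx$zxyzxzxyzy
  rot[11] = yyzyx$zxyzxzxyzyz
  rot[12] = yzyx$zxyzxzxyzyzy
  rot[13] = zyx$zxyzxzxyzyzyy
  rot[14] = yx$zxyzxzxyzyzyyz
  rot[15] = x$zxyzxzxyzyzyyzy
  rot[16] = $zxyzxzxyzyzyyzyx
Sorted (with $ < everything):
  sorted[0] = $zxyzxzxyzyzyyzyx
  sorted[1] = x$zxyzxzxyzyzyyzy
  sorted[2] = xyzxzxyzyzyyzyx$z
  sorted[3] = xyzyzyyzyx$zxyzxz
  sorted[4] = xzxyzyzyyzyx$zxyz
  sorted[5] = yx$zxyzxzxyzyzyyz
  sorted[6] = yyzyx$zxyzxzxyzyz
  sorted[7] = yzxzxyzyzyyzyx$zx
  sorted[8] = yzyx$zxyzxzxyzyzy
  sorted[9] = yzyyzyx$zxyzxzxyz
  sorted[10] = yzyzyyzyx$zxyzxzx
  sorted[11] = zxyzxzxyzyzyyzyx$
  sorted[12] = zxyzyzyyzyx$zxyzx
  sorted[13] = zxzxyzyzyyzyx$zxy
  sorted[14] = zyx$zxyzxzxyzyzyy
  sorted[15] = zyyzyx$zxyzxzxyzy
  sorted[16] = zyzyyzyx$zxyzxzxy
sorted[14] = zyx$zxyzxzxyzyzyy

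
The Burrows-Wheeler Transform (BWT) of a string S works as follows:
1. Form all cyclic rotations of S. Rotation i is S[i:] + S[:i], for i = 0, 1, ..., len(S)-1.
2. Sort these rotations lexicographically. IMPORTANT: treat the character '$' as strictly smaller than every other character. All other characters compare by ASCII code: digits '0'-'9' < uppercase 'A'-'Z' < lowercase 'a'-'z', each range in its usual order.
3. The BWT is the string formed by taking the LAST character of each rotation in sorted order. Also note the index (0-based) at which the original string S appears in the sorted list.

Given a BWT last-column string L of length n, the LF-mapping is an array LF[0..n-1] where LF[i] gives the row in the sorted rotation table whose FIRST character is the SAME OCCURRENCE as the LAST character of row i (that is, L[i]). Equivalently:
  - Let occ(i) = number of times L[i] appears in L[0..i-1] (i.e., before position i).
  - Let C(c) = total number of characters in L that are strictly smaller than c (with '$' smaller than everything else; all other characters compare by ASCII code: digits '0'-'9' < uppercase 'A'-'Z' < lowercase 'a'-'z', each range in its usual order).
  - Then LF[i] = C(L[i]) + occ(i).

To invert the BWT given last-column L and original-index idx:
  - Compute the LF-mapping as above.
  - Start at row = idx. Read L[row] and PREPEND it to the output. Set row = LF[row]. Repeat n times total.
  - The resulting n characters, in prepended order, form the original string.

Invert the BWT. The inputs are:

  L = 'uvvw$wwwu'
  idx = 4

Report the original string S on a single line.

LF mapping: 1 3 4 5 0 6 7 8 2
Walk LF starting at row 4, prepending L[row]:
  step 1: row=4, L[4]='$', prepend. Next row=LF[4]=0
  step 2: row=0, L[0]='u', prepend. Next row=LF[0]=1
  step 3: row=1, L[1]='v', prepend. Next row=LF[1]=3
  step 4: row=3, L[3]='w', prepend. Next row=LF[3]=5
  step 5: row=5, L[5]='w', prepend. Next row=LF[5]=6
  step 6: row=6, L[6]='w', prepend. Next row=LF[6]=7
  step 7: row=7, L[7]='w', prepend. Next row=LF[7]=8
  step 8: row=8, L[8]='u', prepend. Next row=LF[8]=2
  step 9: row=2, L[2]='v', prepend. Next row=LF[2]=4
Reversed output: vuwwwwvu$

Answer: vuwwwwvu$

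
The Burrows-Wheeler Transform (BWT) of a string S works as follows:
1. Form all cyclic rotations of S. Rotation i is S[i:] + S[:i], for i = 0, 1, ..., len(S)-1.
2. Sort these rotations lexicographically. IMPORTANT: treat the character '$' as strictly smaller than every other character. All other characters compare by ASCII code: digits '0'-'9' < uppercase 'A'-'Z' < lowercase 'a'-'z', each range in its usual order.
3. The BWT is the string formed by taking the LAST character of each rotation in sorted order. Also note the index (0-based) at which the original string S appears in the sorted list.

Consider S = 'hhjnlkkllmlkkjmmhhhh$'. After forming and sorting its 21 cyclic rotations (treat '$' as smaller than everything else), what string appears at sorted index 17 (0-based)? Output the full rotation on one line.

All 21 rotations (rotation i = S[i:]+S[:i]):
  rot[0] = hhjnlkkllmlkkjmmhhhh$
  rot[1] = hjnlkkllmlkkjmmhhhh$h
  rot[2] = jnlkkllmlkkjmmhhhh$hh
  rot[3] = nlkkllmlkkjmmhhhh$hhj
  rot[4] = lkkllmlkkjmmhhhh$hhjn
  rot[5] = kkllmlkkjmmhhhh$hhjnl
  rot[6] = kllmlkkjmmhhhh$hhjnlk
  rot[7] = llmlkkjmmhhhh$hhjnlkk
  rot[8] = lmlkkjmmhhhh$hhjnlkkl
  rot[9] = mlkkjmmhhhh$hhjnlkkll
  rot[10] = lkkjmmhhhh$hhjnlkkllm
  rot[11] = kkjmmhhhh$hhjnlkkllml
  rot[12] = kjmmhhhh$hhjnlkkllmlk
  rot[13] = jmmhhhh$hhjnlkkllmlkk
  rot[14] = mmhhhh$hhjnlkkllmlkkj
  rot[15] = mhhhh$hhjnlkkllmlkkjm
  rot[16] = hhhh$hhjnlkkllmlkkjmm
  rot[17] = hhh$hhjnlkkllmlkkjmmh
  rot[18] = hh$hhjnlkkllmlkkjmmhh
  rot[19] = h$hhjnlkkllmlkkjmmhhh
  rot[20] = $hhjnlkkllmlkkjmmhhhh
Sorted (with $ < everything):
  sorted[0] = $hhjnlkkllmlkkjmmhhhh
  sorted[1] = h$hhjnlkkllmlkkjmmhhh
  sorted[2] = hh$hhjnlkkllmlkkjmmhh
  sorted[3] = hhh$hhjnlkkllmlkkjmmh
  sorted[4] = hhhh$hhjnlkkllmlkkjmm
  sorted[5] = hhjnlkkllmlkkjmmhhhh$
  sorted[6] = hjnlkkllmlkkjmmhhhh$h
  sorted[7] = jmmhhhh$hhjnlkkllmlkk
  sorted[8] = jnlkkllmlkkjmmhhhh$hh
  sorted[9] = kjmmhhhh$hhjnlkkllmlk
  sorted[10] = kkjmmhhhh$hhjnlkkllml
  sorted[11] = kkllmlkkjmmhhhh$hhjnl
  sorted[12] = kllmlkkjmmhhhh$hhjnlk
  sorted[13] = lkkjmmhhhh$hhjnlkkllm
  sorted[14] = lkkllmlkkjmmhhhh$hhjn
  sorted[15] = llmlkkjmmhhhh$hhjnlkk
  sorted[16] = lmlkkjmmhhhh$hhjnlkkl
  sorted[17] = mhhhh$hhjnlkkllmlkkjm
  sorted[18] = mlkkjmmhhhh$hhjnlkkll
  sorted[19] = mmhhhh$hhjnlkkllmlkkj
  sorted[20] = nlkkllmlkkjmmhhhh$hhj
sorted[17] = mhhhh$hhjnlkkllmlkkjm

Answer: mhhhh$hhjnlkkllmlkkjm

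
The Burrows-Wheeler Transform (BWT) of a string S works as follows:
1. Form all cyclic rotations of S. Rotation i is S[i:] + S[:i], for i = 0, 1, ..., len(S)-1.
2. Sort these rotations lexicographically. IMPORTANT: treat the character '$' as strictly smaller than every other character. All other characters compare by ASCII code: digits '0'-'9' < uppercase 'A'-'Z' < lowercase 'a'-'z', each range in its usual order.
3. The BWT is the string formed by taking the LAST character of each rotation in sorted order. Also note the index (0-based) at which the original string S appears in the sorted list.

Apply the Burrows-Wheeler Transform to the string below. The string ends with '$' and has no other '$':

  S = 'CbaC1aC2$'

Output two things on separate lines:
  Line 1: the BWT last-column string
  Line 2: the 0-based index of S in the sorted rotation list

Answer: 2CCaa$b1C
5

Derivation:
All 9 rotations (rotation i = S[i:]+S[:i]):
  rot[0] = CbaC1aC2$
  rot[1] = baC1aC2$C
  rot[2] = aC1aC2$Cb
  rot[3] = C1aC2$Cba
  rot[4] = 1aC2$CbaC
  rot[5] = aC2$CbaC1
  rot[6] = C2$CbaC1a
  rot[7] = 2$CbaC1aC
  rot[8] = $CbaC1aC2
Sorted (with $ < everything):
  sorted[0] = $CbaC1aC2  (last char: '2')
  sorted[1] = 1aC2$CbaC  (last char: 'C')
  sorted[2] = 2$CbaC1aC  (last char: 'C')
  sorted[3] = C1aC2$Cba  (last char: 'a')
  sorted[4] = C2$CbaC1a  (last char: 'a')
  sorted[5] = CbaC1aC2$  (last char: '$')
  sorted[6] = aC1aC2$Cb  (last char: 'b')
  sorted[7] = aC2$CbaC1  (last char: '1')
  sorted[8] = baC1aC2$C  (last char: 'C')
Last column: 2CCaa$b1C
Original string S is at sorted index 5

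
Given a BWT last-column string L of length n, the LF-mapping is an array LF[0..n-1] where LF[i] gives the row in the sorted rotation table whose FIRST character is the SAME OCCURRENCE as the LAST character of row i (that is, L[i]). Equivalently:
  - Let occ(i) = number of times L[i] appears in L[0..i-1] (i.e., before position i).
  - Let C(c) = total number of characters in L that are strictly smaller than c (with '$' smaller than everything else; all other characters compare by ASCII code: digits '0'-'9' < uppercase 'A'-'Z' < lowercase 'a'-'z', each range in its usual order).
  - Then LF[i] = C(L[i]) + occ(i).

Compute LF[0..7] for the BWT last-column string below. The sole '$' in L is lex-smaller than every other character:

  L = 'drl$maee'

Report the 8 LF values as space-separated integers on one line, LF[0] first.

Char counts: '$':1, 'a':1, 'd':1, 'e':2, 'l':1, 'm':1, 'r':1
C (first-col start): C('$')=0, C('a')=1, C('d')=2, C('e')=3, C('l')=5, C('m')=6, C('r')=7
L[0]='d': occ=0, LF[0]=C('d')+0=2+0=2
L[1]='r': occ=0, LF[1]=C('r')+0=7+0=7
L[2]='l': occ=0, LF[2]=C('l')+0=5+0=5
L[3]='$': occ=0, LF[3]=C('$')+0=0+0=0
L[4]='m': occ=0, LF[4]=C('m')+0=6+0=6
L[5]='a': occ=0, LF[5]=C('a')+0=1+0=1
L[6]='e': occ=0, LF[6]=C('e')+0=3+0=3
L[7]='e': occ=1, LF[7]=C('e')+1=3+1=4

Answer: 2 7 5 0 6 1 3 4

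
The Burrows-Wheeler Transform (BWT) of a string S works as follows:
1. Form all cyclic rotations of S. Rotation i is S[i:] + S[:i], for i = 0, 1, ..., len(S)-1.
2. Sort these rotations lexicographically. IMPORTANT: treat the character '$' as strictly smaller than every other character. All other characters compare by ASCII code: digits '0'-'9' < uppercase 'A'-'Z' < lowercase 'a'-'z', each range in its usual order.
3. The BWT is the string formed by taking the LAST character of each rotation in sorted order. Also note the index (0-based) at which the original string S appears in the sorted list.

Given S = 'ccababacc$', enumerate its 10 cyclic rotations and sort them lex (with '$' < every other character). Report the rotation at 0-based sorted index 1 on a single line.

All 10 rotations (rotation i = S[i:]+S[:i]):
  rot[0] = ccababacc$
  rot[1] = cababacc$c
  rot[2] = ababacc$cc
  rot[3] = babacc$cca
  rot[4] = abacc$ccab
  rot[5] = bacc$ccaba
  rot[6] = acc$ccabab
  rot[7] = cc$ccababa
  rot[8] = c$ccababac
  rot[9] = $ccababacc
Sorted (with $ < everything):
  sorted[0] = $ccababacc
  sorted[1] = ababacc$cc
  sorted[2] = abacc$ccab
  sorted[3] = acc$ccabab
  sorted[4] = babacc$cca
  sorted[5] = bacc$ccaba
  sorted[6] = c$ccababac
  sorted[7] = cababacc$c
  sorted[8] = cc$ccababa
  sorted[9] = ccababacc$
sorted[1] = ababacc$cc

Answer: ababacc$cc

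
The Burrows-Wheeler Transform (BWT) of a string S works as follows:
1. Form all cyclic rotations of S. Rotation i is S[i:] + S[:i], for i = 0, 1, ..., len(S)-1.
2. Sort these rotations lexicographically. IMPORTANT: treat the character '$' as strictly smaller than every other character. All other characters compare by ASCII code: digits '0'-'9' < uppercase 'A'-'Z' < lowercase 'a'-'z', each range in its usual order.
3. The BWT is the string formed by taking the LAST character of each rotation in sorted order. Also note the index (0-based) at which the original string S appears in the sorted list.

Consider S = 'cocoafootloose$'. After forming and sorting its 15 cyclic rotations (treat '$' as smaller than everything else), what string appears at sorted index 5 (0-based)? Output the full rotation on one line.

All 15 rotations (rotation i = S[i:]+S[:i]):
  rot[0] = cocoafootloose$
  rot[1] = ocoafootloose$c
  rot[2] = coafootloose$co
  rot[3] = oafootloose$coc
  rot[4] = afootloose$coco
  rot[5] = footloose$cocoa
  rot[6] = ootloose$cocoaf
  rot[7] = otloose$cocoafo
  rot[8] = tloose$cocoafoo
  rot[9] = loose$cocoafoot
  rot[10] = oose$cocoafootl
  rot[11] = ose$cocoafootlo
  rot[12] = se$cocoafootloo
  rot[13] = e$cocoafootloos
  rot[14] = $cocoafootloose
Sorted (with $ < everything):
  sorted[0] = $cocoafootloose
  sorted[1] = afootloose$coco
  sorted[2] = coafootloose$co
  sorted[3] = cocoafootloose$
  sorted[4] = e$cocoafootloos
  sorted[5] = footloose$cocoa
  sorted[6] = loose$cocoafoot
  sorted[7] = oafootloose$coc
  sorted[8] = ocoafootloose$c
  sorted[9] = oose$cocoafootl
  sorted[10] = ootloose$cocoaf
  sorted[11] = ose$cocoafootlo
  sorted[12] = otloose$cocoafo
  sorted[13] = se$cocoafootloo
  sorted[14] = tloose$cocoafoo
sorted[5] = footloose$cocoa

Answer: footloose$cocoa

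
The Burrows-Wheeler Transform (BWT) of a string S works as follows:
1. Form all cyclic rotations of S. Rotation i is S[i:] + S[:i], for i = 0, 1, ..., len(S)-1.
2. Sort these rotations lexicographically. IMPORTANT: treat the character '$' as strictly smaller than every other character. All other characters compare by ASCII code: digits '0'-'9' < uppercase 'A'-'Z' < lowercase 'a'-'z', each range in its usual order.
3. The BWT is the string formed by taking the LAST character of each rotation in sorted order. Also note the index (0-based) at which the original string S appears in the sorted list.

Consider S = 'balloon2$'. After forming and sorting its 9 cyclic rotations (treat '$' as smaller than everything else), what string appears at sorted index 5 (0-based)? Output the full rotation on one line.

Answer: loon2$bal

Derivation:
All 9 rotations (rotation i = S[i:]+S[:i]):
  rot[0] = balloon2$
  rot[1] = alloon2$b
  rot[2] = lloon2$ba
  rot[3] = loon2$bal
  rot[4] = oon2$ball
  rot[5] = on2$ballo
  rot[6] = n2$balloo
  rot[7] = 2$balloon
  rot[8] = $balloon2
Sorted (with $ < everything):
  sorted[0] = $balloon2
  sorted[1] = 2$balloon
  sorted[2] = alloon2$b
  sorted[3] = balloon2$
  sorted[4] = lloon2$ba
  sorted[5] = loon2$bal
  sorted[6] = n2$balloo
  sorted[7] = on2$ballo
  sorted[8] = oon2$ball
sorted[5] = loon2$bal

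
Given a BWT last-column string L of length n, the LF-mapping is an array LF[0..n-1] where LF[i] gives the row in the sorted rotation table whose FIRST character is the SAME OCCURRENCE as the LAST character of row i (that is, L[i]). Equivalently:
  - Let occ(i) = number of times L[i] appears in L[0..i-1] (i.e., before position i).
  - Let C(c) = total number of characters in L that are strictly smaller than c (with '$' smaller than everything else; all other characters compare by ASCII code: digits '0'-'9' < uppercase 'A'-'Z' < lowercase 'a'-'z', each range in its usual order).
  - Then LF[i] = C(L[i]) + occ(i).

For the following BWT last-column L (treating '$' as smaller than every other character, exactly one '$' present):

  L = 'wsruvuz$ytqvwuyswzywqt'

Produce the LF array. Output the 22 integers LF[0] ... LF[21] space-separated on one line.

Answer: 13 4 3 8 11 9 20 0 17 6 1 12 14 10 18 5 15 21 19 16 2 7

Derivation:
Char counts: '$':1, 'q':2, 'r':1, 's':2, 't':2, 'u':3, 'v':2, 'w':4, 'y':3, 'z':2
C (first-col start): C('$')=0, C('q')=1, C('r')=3, C('s')=4, C('t')=6, C('u')=8, C('v')=11, C('w')=13, C('y')=17, C('z')=20
L[0]='w': occ=0, LF[0]=C('w')+0=13+0=13
L[1]='s': occ=0, LF[1]=C('s')+0=4+0=4
L[2]='r': occ=0, LF[2]=C('r')+0=3+0=3
L[3]='u': occ=0, LF[3]=C('u')+0=8+0=8
L[4]='v': occ=0, LF[4]=C('v')+0=11+0=11
L[5]='u': occ=1, LF[5]=C('u')+1=8+1=9
L[6]='z': occ=0, LF[6]=C('z')+0=20+0=20
L[7]='$': occ=0, LF[7]=C('$')+0=0+0=0
L[8]='y': occ=0, LF[8]=C('y')+0=17+0=17
L[9]='t': occ=0, LF[9]=C('t')+0=6+0=6
L[10]='q': occ=0, LF[10]=C('q')+0=1+0=1
L[11]='v': occ=1, LF[11]=C('v')+1=11+1=12
L[12]='w': occ=1, LF[12]=C('w')+1=13+1=14
L[13]='u': occ=2, LF[13]=C('u')+2=8+2=10
L[14]='y': occ=1, LF[14]=C('y')+1=17+1=18
L[15]='s': occ=1, LF[15]=C('s')+1=4+1=5
L[16]='w': occ=2, LF[16]=C('w')+2=13+2=15
L[17]='z': occ=1, LF[17]=C('z')+1=20+1=21
L[18]='y': occ=2, LF[18]=C('y')+2=17+2=19
L[19]='w': occ=3, LF[19]=C('w')+3=13+3=16
L[20]='q': occ=1, LF[20]=C('q')+1=1+1=2
L[21]='t': occ=1, LF[21]=C('t')+1=6+1=7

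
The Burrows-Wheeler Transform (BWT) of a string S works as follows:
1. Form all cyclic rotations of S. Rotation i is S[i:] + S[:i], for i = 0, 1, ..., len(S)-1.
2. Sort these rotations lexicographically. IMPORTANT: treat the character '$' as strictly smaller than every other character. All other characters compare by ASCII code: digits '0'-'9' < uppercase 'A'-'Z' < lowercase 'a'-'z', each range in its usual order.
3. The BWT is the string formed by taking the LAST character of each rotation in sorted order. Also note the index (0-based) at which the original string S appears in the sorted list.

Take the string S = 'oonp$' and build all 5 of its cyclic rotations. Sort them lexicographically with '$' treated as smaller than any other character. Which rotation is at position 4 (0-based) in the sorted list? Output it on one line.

Answer: p$oon

Derivation:
All 5 rotations (rotation i = S[i:]+S[:i]):
  rot[0] = oonp$
  rot[1] = onp$o
  rot[2] = np$oo
  rot[3] = p$oon
  rot[4] = $oonp
Sorted (with $ < everything):
  sorted[0] = $oonp
  sorted[1] = np$oo
  sorted[2] = onp$o
  sorted[3] = oonp$
  sorted[4] = p$oon
sorted[4] = p$oon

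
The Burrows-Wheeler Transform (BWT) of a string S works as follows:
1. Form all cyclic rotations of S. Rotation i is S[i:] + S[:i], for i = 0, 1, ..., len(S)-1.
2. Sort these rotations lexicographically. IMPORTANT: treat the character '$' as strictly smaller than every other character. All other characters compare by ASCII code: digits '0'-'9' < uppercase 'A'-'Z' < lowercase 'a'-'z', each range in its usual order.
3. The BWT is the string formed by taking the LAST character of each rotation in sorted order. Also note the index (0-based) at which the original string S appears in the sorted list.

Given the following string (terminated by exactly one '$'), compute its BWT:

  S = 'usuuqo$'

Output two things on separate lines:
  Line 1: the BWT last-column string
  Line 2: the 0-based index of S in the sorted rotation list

Answer: oquuu$s
5

Derivation:
All 7 rotations (rotation i = S[i:]+S[:i]):
  rot[0] = usuuqo$
  rot[1] = suuqo$u
  rot[2] = uuqo$us
  rot[3] = uqo$usu
  rot[4] = qo$usuu
  rot[5] = o$usuuq
  rot[6] = $usuuqo
Sorted (with $ < everything):
  sorted[0] = $usuuqo  (last char: 'o')
  sorted[1] = o$usuuq  (last char: 'q')
  sorted[2] = qo$usuu  (last char: 'u')
  sorted[3] = suuqo$u  (last char: 'u')
  sorted[4] = uqo$usu  (last char: 'u')
  sorted[5] = usuuqo$  (last char: '$')
  sorted[6] = uuqo$us  (last char: 's')
Last column: oquuu$s
Original string S is at sorted index 5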